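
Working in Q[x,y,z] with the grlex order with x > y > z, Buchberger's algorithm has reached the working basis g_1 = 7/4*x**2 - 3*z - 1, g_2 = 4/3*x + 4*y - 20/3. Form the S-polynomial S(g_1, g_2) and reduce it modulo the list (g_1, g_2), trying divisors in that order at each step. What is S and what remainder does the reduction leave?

S(g_1, g_2) = -3*x*y + 5*x - 12/7*z - 4/7; remainder on division = 9*y**2 - 30*y - 12/7*z + 171/7.

lcm(LM(g_1), LM(g_2)) = x**2.
S = (lcm/LT(g_1))·g_1 − (lcm/LT(g_2))·g_2 = -3*x*y + 5*x - 12/7*z - 4/7.
Reduce S modulo (g_1, g_2) in that order:
  leading term x*y: subtract (-9/4*y)·g_2 from -3*x*y + 5*x - 12/7*z - 4/7 → 9*y**2 + 5*x - 15*y - 12/7*z - 4/7
  leading term y**2: no divisor's leading term divides it; move 9*y**2 to the remainder.
  leading term x: subtract (15/4)·g_2 from 5*x - 15*y - 12/7*z - 4/7 → -30*y - 12/7*z + 171/7
  leading term y: no divisor's leading term divides it; move -30*y to the remainder.
  leading term z: no divisor's leading term divides it; move -12/7*z to the remainder.
  leading term 1: no divisor's leading term divides it; move 171/7 to the remainder.
The remainder 9*y**2 - 30*y - 12/7*z + 171/7 is nonzero, so it would be added as the next basis element.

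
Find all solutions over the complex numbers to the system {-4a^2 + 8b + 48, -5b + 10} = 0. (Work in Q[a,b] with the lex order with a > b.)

Compute a lex Gröbner basis by Buchberger's algorithm.
f_1 = -4a^2 + 8b + 48, LT = a^2.
f_2 = -5b + 10, LT = b.

S(f_1,f_2): leading monomials are coprime, so the S-polynomial reduces to 0 (Buchberger's first criterion).
Every S-polynomial of the final basis reduces to 0, so we have a Gröbner basis.
Inter-reduce: drop elements whose leading term is divisible by another's, tail-reduce, and make monic.
Reduced Gröbner basis: {a^2 - 16, b - 2}.

Elimination: the polynomial b - 2 lies in the elimination ideal for b, so b ∈ {2}. For each such b, the remaining basis elements (now univariate) give the rest of the solution.
  b = 2: the earlier basis element becomes a^2 - 16 = 0, giving a = -4, 4 — points (-4, 2), (4, 2).

{(-4, 2), (4, 2)}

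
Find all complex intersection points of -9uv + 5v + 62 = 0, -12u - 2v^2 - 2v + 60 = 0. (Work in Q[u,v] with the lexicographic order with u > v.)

Compute a lex Gröbner basis by Buchberger's algorithm.
f_1 = -9uv + 5v + 62, LT = uv.
f_2 = -12u - 2v^2 - 2v + 60, LT = u.

S(f_1,f_2): lcm = uv. S = -1/6v^3 - 1/6v^2 + 40/9v - 62/9.
  leading term v^3: no divisor's leading term divides it; move -1/6v^3 to the remainder.
  leading term v^2: no divisor's leading term divides it; move -1/6v^2 to the remainder.
  leading term v: no divisor's leading term divides it; move 40/9v to the remainder.
  leading term 1: no divisor's leading term divides it; move -62/9 to the remainder.
  remainder -1/6v^3 - 1/6v^2 + 40/9v - 62/9 ≠ 0; add h_3 = -1/6v^3 - 1/6v^2 + 40/9v - 62/9 to the basis.

The other S-polynomials (S(f_1,h_3), S(f_2,h_3)) all reduce to 0 modulo the current basis, so we have a Gröbner basis.
Inter-reduce: drop elements whose leading term is divisible by another's, tail-reduce, and make monic.
Reduced Gröbner basis: {u + 1/6v^2 + 1/6v - 5, v^3 + v^2 - 80/3v + 124/3}.

A lex Gröbner basis eliminates variables successively. Here v^3 + v^2 - 80/3v + 124/3 depends only on v, with roots {2, -3/2 + 5*sqrt(33)/6, -5*sqrt(33)/6 - 3/2}; lifting each root through the earlier basis elements recovers the full solutions.
  v = 2: the earlier basis element becomes u - 4 = 0, giving u = 4 — point (4, 2).
  v = -3/2 + 5*sqrt(33)/6: the earlier basis element becomes u - 5*sqrt(33)/18 - 19/18 = 0, giving u = 19/18 + 5*sqrt(33)/18 — point (19/18 + 5*sqrt(33)/18, -3/2 + 5*sqrt(33)/6).
  v = -5*sqrt(33)/6 - 3/2: the earlier basis element becomes u - 19/18 + 5*sqrt(33)/18 = 0, giving u = 19/18 - 5*sqrt(33)/18 — point (19/18 - 5*sqrt(33)/18, -5*sqrt(33)/6 - 3/2).

{(4, 2), (19/18 + 5*sqrt(33)/18, -3/2 + 5*sqrt(33)/6), (19/18 - 5*sqrt(33)/18, -5*sqrt(33)/6 - 3/2)}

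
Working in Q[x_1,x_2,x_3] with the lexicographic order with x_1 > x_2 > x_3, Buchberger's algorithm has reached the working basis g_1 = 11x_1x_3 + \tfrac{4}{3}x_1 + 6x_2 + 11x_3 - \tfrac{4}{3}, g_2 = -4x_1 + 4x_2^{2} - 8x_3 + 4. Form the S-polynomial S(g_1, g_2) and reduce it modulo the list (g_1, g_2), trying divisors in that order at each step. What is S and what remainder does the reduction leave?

lcm(LM(g_1), LM(g_2)) = x_1x_3.
S = (lcm/LT(g_1))·g_1 − (lcm/LT(g_2))·g_2 = \tfrac{4}{33}x_1 + x_2^{2}x_3 + \tfrac{6}{11}x_2 - 2x_3^{2} + 2x_3 - \tfrac{4}{33}.
Reduce S modulo (g_1, g_2) in that order:
  leading term x_1: subtract (-\tfrac{1}{33})·g_2 from \tfrac{4}{33}x_1 + x_2^{2}x_3 + \tfrac{6}{11}x_2 - 2x_3^{2} + 2x_3 - \tfrac{4}{33} → x_2^{2}x_3 + \tfrac{4}{33}x_2^{2} + \tfrac{6}{11}x_2 - 2x_3^{2} + \tfrac{58}{33}x_3
  leading term x_2^{2}x_3: no divisor's leading term divides it; move x_2^{2}x_3 to the remainder.
  leading term x_2^{2}: no divisor's leading term divides it; move \tfrac{4}{33}x_2^{2} to the remainder.
  leading term x_2: no divisor's leading term divides it; move \tfrac{6}{11}x_2 to the remainder.
  leading term x_3^{2}: no divisor's leading term divides it; move -2x_3^{2} to the remainder.
  leading term x_3: no divisor's leading term divides it; move \tfrac{58}{33}x_3 to the remainder.
The remainder x_2^{2}x_3 + \tfrac{4}{33}x_2^{2} + \tfrac{6}{11}x_2 - 2x_3^{2} + \tfrac{58}{33}x_3 is nonzero, so it would be added as the next basis element.

S(g_1, g_2) = \tfrac{4}{33}x_1 + x_2^{2}x_3 + \tfrac{6}{11}x_2 - 2x_3^{2} + 2x_3 - \tfrac{4}{33}; remainder on division = x_2^{2}x_3 + \tfrac{4}{33}x_2^{2} + \tfrac{6}{11}x_2 - 2x_3^{2} + \tfrac{58}{33}x_3.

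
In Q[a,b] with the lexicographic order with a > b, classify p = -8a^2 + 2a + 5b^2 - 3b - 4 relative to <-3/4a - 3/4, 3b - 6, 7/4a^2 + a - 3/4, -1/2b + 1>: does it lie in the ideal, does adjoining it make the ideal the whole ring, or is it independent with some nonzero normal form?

-8a^2 + 2a + 5b^2 - 3b - 4 lies in I (it reduces to 0).

First compute the reduced Gröbner basis of I by Buchberger's algorithm.
f_1 = -3/4a - 3/4, LT = a.
f_2 = 3b - 6, LT = b.
f_3 = 7/4a^2 + a - 3/4, LT = a^2.
f_4 = -1/2b + 1, LT = b.

The S-polynomials (S(f_1,f_2), S(f_1,f_3), S(f_1,f_4), S(f_2,f_3), S(f_2,f_4), S(f_3,f_4)) all reduce to 0 modulo the current basis, so we have a Gröbner basis.
Inter-reduce: drop elements whose leading term is divisible by another's, tail-reduce, and make monic.
Reduced Gröbner basis: {a + 1, b - 2}.
Label its elements g_1 = a + 1, g_2 = b - 2.

Reduce p = -8a^2 + 2a + 5b^2 - 3b - 4 modulo G:
  leading term a^2: subtract (-8a)·g_1 from -8a^2 + 2a + 5b^2 - 3b - 4 → 10a + 5b^2 - 3b - 4
  leading term a: subtract (10)·g_1 from 10a + 5b^2 - 3b - 4 → 5b^2 - 3b - 14
  leading term b^2: subtract (5b)·g_2 from 5b^2 - 3b - 14 → 7b - 14
  leading term b: subtract (7)·g_2 from 7b - 14 → 0
  normal form = 0.
Since the normal form is 0, p ∈ I.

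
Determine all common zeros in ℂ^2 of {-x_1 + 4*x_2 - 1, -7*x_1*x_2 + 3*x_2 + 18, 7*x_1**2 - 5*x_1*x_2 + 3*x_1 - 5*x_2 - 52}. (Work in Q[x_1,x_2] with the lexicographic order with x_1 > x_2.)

{(3, 1)}

Compute a lex Gröbner basis by Buchberger's algorithm.
f_1 = -x_1 + 4*x_2 - 1, LT = x_1.
f_2 = -7*x_1*x_2 + 3*x_2 + 18, LT = x_1*x_2.
f_3 = 7*x_1**2 - 5*x_1*x_2 + 3*x_1 - 5*x_2 - 52, LT = x_1**2.

S(f_1,f_2): lcm = x_1*x_2. S = -4*x_2**2 + 10/7*x_2 + 18/7.
  leading term x_2**2: no divisor's leading term divides it; move -4*x_2**2 to the remainder.
  leading term x_2: no divisor's leading term divides it; move 10/7*x_2 to the remainder.
  leading term 1: no divisor's leading term divides it; move 18/7 to the remainder.
  remainder -4*x_2**2 + 10/7*x_2 + 18/7 ≠ 0; add h_4 = -4*x_2**2 + 10/7*x_2 + 18/7 to the basis.

S(f_1,f_3): lcm = x_1**2. S = -23/7*x_1*x_2 + 4/7*x_1 + 5/7*x_2 + 52/7.
  leading term x_1*x_2: subtract (23/7*x_2)·f_1 from -23/7*x_1*x_2 + 4/7*x_1 + 5/7*x_2 + 52/7 → 4/7*x_1 - 92/7*x_2**2 + 4*x_2 + 52/7
  leading term x_1: subtract (-4/7)·f_1 from 4/7*x_1 - 92/7*x_2**2 + 4*x_2 + 52/7 → -92/7*x_2**2 + 44/7*x_2 + 48/7
  leading term x_2**2: subtract (23/7)·h_4 from -92/7*x_2**2 + 44/7*x_2 + 48/7 → 78/49*x_2 - 78/49
  leading term x_2: no divisor's leading term divides it; move 78/49*x_2 to the remainder.
  leading term 1: no divisor's leading term divides it; move -78/49 to the remainder.
  remainder 78/49*x_2 - 78/49 ≠ 0; add h_5 = 78/49*x_2 - 78/49 to the basis.

The other S-polynomials (S(f_2,f_3), S(f_1,h_4), S(f_2,h_4), S(f_3,h_4), S(f_1,h_5), S(f_2,h_5), S(f_3,h_5), S(h_4,h_5)) all reduce to 0 modulo the current basis, so we have a Gröbner basis.
Inter-reduce: drop elements whose leading term is divisible by another's, tail-reduce, and make monic.
Reduced Gröbner basis: {x_1 - 3, x_2 - 1}.

From the last basis element, x_2 - 1 = 0, so x_2 takes values in {1}. Each choice, substituted upward through the basis, yields the corresponding point(s) of the solution set.
  x_2 = 1: the earlier basis element becomes x_1 - 3 = 0, giving x_1 = 3 — point (3, 1).
Check: every point annihilates each of the original generators.
A lex Gröbner basis triangularizes the system, enabling back-substitution.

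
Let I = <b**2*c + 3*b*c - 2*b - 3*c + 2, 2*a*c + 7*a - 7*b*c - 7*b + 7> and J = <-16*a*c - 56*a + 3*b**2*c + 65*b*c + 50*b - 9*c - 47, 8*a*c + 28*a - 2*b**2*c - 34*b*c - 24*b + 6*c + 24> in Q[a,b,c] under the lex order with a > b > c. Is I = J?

Equality of ideals is decidable: compute both reduced Gröbner bases (unique for the ordering) and check whether they agree.
Buchberger on the first generating set:
f_1 = b**2*c + 3*b*c - 2*b - 3*c + 2, LT = b**2*c.
f_2 = 2*a*c + 7*a - 7*b*c - 7*b + 7, LT = a*c.

S(f_1,f_2): lcm = a*b**2*c. S = -7/2*a*b**2 + 3*a*b*c - 2*a*b - 3*a*c + 2*a + 7/2*b**3*c + 7/2*b**3 - 7/2*b**2.
  leading term a*b**2: no divisor's leading term divides it; move -7/2*a*b**2 to the remainder.
  leading term a*b*c: subtract (3/2*b)·f_2 from 3*a*b*c - 2*a*b - 3*a*c + 2*a + 7/2*b**3*c + 7/2*b**3 - 7/2*b**2 → -25/2*a*b - 3*a*c + 2*a + 7/2*b**3*c + 7/2*b**3 + 21/2*b**2*c + 7*b**2 - 21/2*b
  leading term a*b: no divisor's leading term divides it; move -25/2*a*b to the remainder.
  leading term a*c: subtract (-3/2)·f_2 from -3*a*c + 2*a + 7/2*b**3*c + 7/2*b**3 + 21/2*b**2*c + 7*b**2 - 21/2*b → 25/2*a + 7/2*b**3*c + 7/2*b**3 + 21/2*b**2*c + 7*b**2 - 21/2*b*c - 21*b + 21/2
  leading term a: no divisor's leading term divides it; move 25/2*a to the remainder.
  leading term b**3*c: subtract (7/2*b)·f_1 from 7/2*b**3*c + 7/2*b**3 + 21/2*b**2*c + 7*b**2 - 21/2*b*c - 21*b + 21/2 → 7/2*b**3 + 14*b**2 - 28*b + 21/2
  leading term b**3: no divisor's leading term divides it; move 7/2*b**3 to the remainder.
  leading term b**2: no divisor's leading term divides it; move 14*b**2 to the remainder.
  leading term b: no divisor's leading term divides it; move -28*b to the remainder.
  leading term 1: no divisor's leading term divides it; move 21/2 to the remainder.
  remainder -7/2*a*b**2 - 25/2*a*b + 25/2*a + 7/2*b**3 + 14*b**2 - 28*b + 21/2 ≠ 0; add g_3 = -7/2*a*b**2 - 25/2*a*b + 25/2*a + 7/2*b**3 + 14*b**2 - 28*b + 21/2 to the basis.

The other S-polynomials (S(f_1,g_3), S(f_2,g_3)) all reduce to 0 modulo the current basis, so we have a Gröbner basis.
Inter-reduce: drop elements whose leading term is divisible by another's, tail-reduce, and make monic.
Reduced Gröbner basis: {a*b**2 + 25/7*a*b - 25/7*a - b**3 - 4*b**2 + 8*b - 3, a*c + 7/2*a - 7/2*b*c - 7/2*b + 7/2, b**2*c + 3*b*c - 2*b - 3*c + 2}.

Buchberger on the second generating set:
h_1 = -16*a*c - 56*a + 3*b**2*c + 65*b*c + 50*b - 9*c - 47, LT = a*c.
h_2 = 8*a*c + 28*a - 2*b**2*c - 34*b*c - 24*b + 6*c + 24, LT = a*c.

S(h_1,h_2): lcm = a*c. S = 1/16*b**2*c + 3/16*b*c - 1/8*b - 3/16*c - 1/16.
  leading term b**2*c: no divisor's leading term divides it; move 1/16*b**2*c to the remainder.
  leading term b*c: no divisor's leading term divides it; move 3/16*b*c to the remainder.
  leading term b: no divisor's leading term divides it; move -1/8*b to the remainder.
  leading term c: no divisor's leading term divides it; move -3/16*c to the remainder.
  leading term 1: no divisor's leading term divides it; move -1/16 to the remainder.
  remainder 1/16*b**2*c + 3/16*b*c - 1/8*b - 3/16*c - 1/16 ≠ 0; add k_3 = 1/16*b**2*c + 3/16*b*c - 1/8*b - 3/16*c - 1/16 to the basis.

S(h_1,k_3): lcm = a*b**2*c. S = 7/2*a*b**2 - 3*a*b*c + 2*a*b + 3*a*c + a - 3/16*b**4*c - 65/16*b**3*c - 25/8*b**3 + 9/16*b**2*c + 47/16*b**2.
  leading term a*b**2: no divisor's leading term divides it; move 7/2*a*b**2 to the remainder.
  leading term a*b*c: subtract (3/16*b)·h_1 from -3*a*b*c + 2*a*b + 3*a*c + a - 3/16*b**4*c - 65/16*b**3*c - 25/8*b**3 + 9/16*b**2*c + 47/16*b**2 → 25/2*a*b + 3*a*c + a - 3/16*b**4*c - 37/8*b**3*c - 25/8*b**3 - 93/8*b**2*c - 103/16*b**2 + 27/16*b*c + 141/16*b
  leading term a*b: no divisor's leading term divides it; move 25/2*a*b to the remainder.
  leading term a*c: subtract (-3/16)·h_1 from 3*a*c + a - 3/16*b**4*c - 37/8*b**3*c - 25/8*b**3 - 93/8*b**2*c - 103/16*b**2 + 27/16*b*c + 141/16*b → -19/2*a - 3/16*b**4*c - 37/8*b**3*c - 25/8*b**3 - 177/16*b**2*c - 103/16*b**2 + 111/8*b*c + 291/16*b - 27/16*c - 141/16
  leading term a: no divisor's leading term divides it; move -19/2*a to the remainder.
  leading term b**4*c: subtract (-3*b**2)·k_3 from -3/16*b**4*c - 37/8*b**3*c - 25/8*b**3 - 177/16*b**2*c - 103/16*b**2 + 111/8*b*c + 291/16*b - 27/16*c - 141/16 → -65/16*b**3*c - 7/2*b**3 - 93/8*b**2*c - 53/8*b**2 + 111/8*b*c + 291/16*b - 27/16*c - 141/16
  leading term b**3*c: subtract (-65*b)·k_3 from -65/16*b**3*c - 7/2*b**3 - 93/8*b**2*c - 53/8*b**2 + 111/8*b*c + 291/16*b - 27/16*c - 141/16 → -7/2*b**3 + 9/16*b**2*c - 59/4*b**2 + 27/16*b*c + 113/8*b - 27/16*c - 141/16
  leading term b**3: no divisor's leading term divides it; move -7/2*b**3 to the remainder.
  leading term b**2*c: subtract (9)·k_3 from 9/16*b**2*c - 59/4*b**2 + 27/16*b*c + 113/8*b - 27/16*c - 141/16 → -59/4*b**2 + 61/4*b - 33/4
  leading term b**2: no divisor's leading term divides it; move -59/4*b**2 to the remainder.
  leading term b: no divisor's leading term divides it; move 61/4*b to the remainder.
  leading term 1: no divisor's leading term divides it; move -33/4 to the remainder.
  remainder 7/2*a*b**2 + 25/2*a*b - 19/2*a - 7/2*b**3 - 59/4*b**2 + 61/4*b - 33/4 ≠ 0; add k_4 = 7/2*a*b**2 + 25/2*a*b - 19/2*a - 7/2*b**3 - 59/4*b**2 + 61/4*b - 33/4 to the basis.

The other S-polynomials (S(h_2,k_3), S(h_1,k_4), S(h_2,k_4), S(k_3,k_4)) all reduce to 0 modulo the current basis, so we have a Gröbner basis.
Inter-reduce: drop elements whose leading term is divisible by another's, tail-reduce, and make monic.
Reduced Gröbner basis: {a*b**2 + 25/7*a*b - 19/7*a - b**3 - 59/14*b**2 + 61/14*b - 33/14, a*c + 7/2*a - 7/2*b*c - 7/2*b + 11/4, b**2*c + 3*b*c - 2*b - 3*c - 1}.

Since the reduced bases disagree, the two ideals are not the same.

No, the ideals differ.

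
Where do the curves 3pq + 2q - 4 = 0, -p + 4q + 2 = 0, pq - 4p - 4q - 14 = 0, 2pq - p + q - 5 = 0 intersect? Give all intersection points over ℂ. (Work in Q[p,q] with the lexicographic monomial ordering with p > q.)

{(-2, -1)}

Compute a lex Gröbner basis by Buchberger's algorithm.
f_1 = 3pq + 2q - 4, LT = pq.
f_2 = -p + 4q + 2, LT = p.
f_3 = pq - 4p - 4q - 14, LT = pq.
f_4 = 2pq - p + q - 5, LT = pq.

S(f_1,f_2): lcm = pq. S = 4q^2 + 8/3q - 4/3.
  leading term q^2: no divisor's leading term divides it; move 4q^2 to the remainder.
  leading term q: no divisor's leading term divides it; move 8/3q to the remainder.
  leading term 1: no divisor's leading term divides it; move -4/3 to the remainder.
  remainder 4q^2 + 8/3q - 4/3 ≠ 0; add h_5 = 4q^2 + 8/3q - 4/3 to the basis.

S(f_1,f_3): lcm = pq. S = 4p + 14/3q + 38/3.
  leading term p: subtract (-4)·f_2 from 4p + 14/3q + 38/3 → 62/3q + 62/3
  leading term q: no divisor's leading term divides it; move 62/3q to the remainder.
  leading term 1: no divisor's leading term divides it; move 62/3 to the remainder.
  remainder 62/3q + 62/3 ≠ 0; add h_6 = 62/3q + 62/3 to the basis.

The other S-polynomials (S(f_1,f_4), S(f_2,f_3), S(f_2,f_4), S(f_3,f_4), S(f_1,h_5), S(f_2,h_5), S(f_3,h_5), S(f_4,h_5), S(f_1,h_6), S(f_2,h_6), S(f_3,h_6), S(f_4,h_6), S(h_5,h_6)) all reduce to 0 modulo the current basis, so we have a Gröbner basis.
Inter-reduce: drop elements whose leading term is divisible by another's, tail-reduce, and make monic.
Reduced Gröbner basis: {p + 2, q + 1}.

Since the basis is lex-ordered, q + 1 is univariate in q. Its roots are {-1}. Back-substituting each root into the other basis elements fixes the other coordinates.
  q = -1: the earlier basis element becomes p + 2 = 0, giving p = -2 — point (-2, -1).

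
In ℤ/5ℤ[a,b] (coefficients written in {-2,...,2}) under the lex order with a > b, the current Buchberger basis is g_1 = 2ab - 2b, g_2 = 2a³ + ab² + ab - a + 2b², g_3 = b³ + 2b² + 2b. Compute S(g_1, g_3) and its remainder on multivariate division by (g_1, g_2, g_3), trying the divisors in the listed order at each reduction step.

lcm(LM(g_1), LM(g_3)) = ab³.
S = (lcm/LT(g_1))·g_1 − (lcm/LT(g_3))·g_3 = -2ab² - 2ab - b³.
Reduce S modulo (g_1, g_2, g_3) in that order:
  leading term ab²: subtract (-b)·g_1 from -2ab² - 2ab - b³ → -2ab - b³ - 2b²
  leading term ab: subtract (-1)·g_1 from -2ab - b³ - 2b² → -b³ - 2b² - 2b
  leading term b³: subtract (-1)·g_3 from -b³ - 2b² - 2b → 0
The remainder is 0, so this S-polynomial contributes no new basis element.

S(g_1, g_3) = -2ab² - 2ab - b³; remainder on division = 0.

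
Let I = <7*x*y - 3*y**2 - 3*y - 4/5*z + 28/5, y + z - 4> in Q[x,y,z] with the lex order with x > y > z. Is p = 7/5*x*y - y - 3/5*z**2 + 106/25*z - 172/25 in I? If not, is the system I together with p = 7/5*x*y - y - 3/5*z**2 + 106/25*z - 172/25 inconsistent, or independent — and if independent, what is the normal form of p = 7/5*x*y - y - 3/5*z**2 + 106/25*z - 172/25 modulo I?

7/5*x*y - y - 3/5*z**2 + 106/25*z - 172/25 lies in I (it reduces to 0).

First compute the reduced Gröbner basis of I by Buchberger's algorithm.
f_1 = 7*x*y - 3*y**2 - 3*y - 4/5*z + 28/5, LT = x*y.
f_2 = y + z - 4, LT = y.

S(f_1,f_2): lcm = x*y. S = -x*z + 4*x - 3/7*y**2 - 3/7*y - 4/35*z + 4/5.
  reduce S modulo (f_1, f_2):
  remainder -x*z + 4*x - 3/7*z**2 + 131/35*z - 272/35 ≠ 0; add h_3 = -x*z + 4*x - 3/7*z**2 + 131/35*z - 272/35 to the basis.

The other S-polynomials (S(f_1,h_3), S(f_2,h_3)) all reduce to 0 modulo the current basis, so we have a Gröbner basis.
Inter-reduce: drop elements whose leading term is divisible by another's, tail-reduce, and make monic.
Reduced Gröbner basis: {x*z - 4*x + 3/7*z**2 - 131/35*z + 272/35, y + z - 4}.
Label its elements g_1 = x*z - 4*x + 3/7*z**2 - 131/35*z + 272/35, g_2 = y + z - 4.

Reduce p = 7/5*x*y - y - 3/5*z**2 + 106/25*z - 172/25 modulo G:
  leading term x*y: subtract (7/5*x)·g_2 from 7/5*x*y - y - 3/5*z**2 + 106/25*z - 172/25 → -7/5*x*z + 28/5*x - y - 3/5*z**2 + 106/25*z - 172/25
  leading term x*z: subtract (-7/5)·g_1 from -7/5*x*z + 28/5*x - y - 3/5*z**2 + 106/25*z - 172/25 → -y - z + 4
  leading term y: subtract (-1)·g_2 from -y - z + 4 → 0
  normal form = 0.
Since the normal form is 0, p ∈ I.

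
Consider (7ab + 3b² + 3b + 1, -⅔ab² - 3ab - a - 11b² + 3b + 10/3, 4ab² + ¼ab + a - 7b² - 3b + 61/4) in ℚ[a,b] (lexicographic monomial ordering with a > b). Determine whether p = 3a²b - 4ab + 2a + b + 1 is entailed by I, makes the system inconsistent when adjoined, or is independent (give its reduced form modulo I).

Adjoining 3a²b - 4ab + 2a + b + 1 makes the ideal the whole ring: the system is inconsistent.

First compute the reduced Gröbner basis of I by Buchberger's algorithm.
f_1 = 7ab + 3b² + 3b + 1, LT = ab.
f_2 = -⅔ab² - 3ab - a - 11b² + 3b + 10/3, LT = ab².
f_3 = 4ab² + ¼ab + a - 7b² - 3b + 61/4, LT = ab².

S(f_1,f_2): lcm = ab². S = -9/2ab - 3/2a + 3/7b³ - 225/14b² + 65/14b + 5.
  reduce S modulo (f_1, f_2, f_3):
  remainder -3/2a + 3/7b³ - 99/7b² + 46/7b + 79/14 ≠ 0; add h_4 = -3/2a + 3/7b³ - 99/7b² + 46/7b + 79/14 to the basis.

S(f_1,f_3): lcm = ab². S = -1/16ab - ¼a + 3/7b³ + 61/28b² + 25/28b - 61/16.
  reduce S modulo (f_1, f_2, f_3, h_4):
  remainder 5/14b³ + 73/16b² - 59/336b - 797/168 ≠ 0; add h_5 = 5/14b³ + 73/16b² - 59/336b - 797/168 to the basis.

S(f_1,h_4): lcm = ab. S = 2/7b⁴ - 66/7b³ + 101/21b² + 88/21b + 1/7.
  reduce S modulo (f_1, f_2, f_3, h_4, h_5):
  remainder 137623/800b² + 3733/2400b - 208301/1200 ≠ 0; add h_6 = 137623/800b² + 3733/2400b - 208301/1200 to the basis.

S(f_2,h_4): lcm = ab². S = 9/2ab + 3/2a + 2/7b⁵ - 66/7b⁴ + 92/21b³ + 851/42b² - 9/2b - 5.
  reduce S modulo (f_1, f_2, f_3, h_4, h_5, h_6):
  remainder -685167469/9908856b + 685167469/9908856 ≠ 0; add h_7 = -685167469/9908856b + 685167469/9908856 to the basis.

The other S-polynomials (S(f_2,f_3), S(f_3,h_4), S(f_1,h_5), S(f_2,h_5), S(f_3,h_5), S(h_4,h_5), S(f_1,h_6), S(f_2,h_6), S(f_3,h_6), S(h_4,h_6), S(h_5,h_6), S(f_1,h_7), S(f_2,h_7), S(f_3,h_7), S(h_4,h_7), S(h_5,h_7), S(h_6,h_7)) all reduce to 0 modulo the current basis, so we have a Gröbner basis.
Inter-reduce: drop elements whose leading term is divisible by another's, tail-reduce, and make monic.
Reduced Gröbner basis: {a + 1, b - 1}.
Label its elements g_1 = a + 1, g_2 = b - 1.

Reduce p = 3a²b - 4ab + 2a + b + 1 modulo G:
  leading term a²b: subtract (3ab)·g_1 from 3a²b - 4ab + 2a + b + 1 → -7ab + 2a + b + 1
  leading term ab: subtract (-7b)·g_1 from -7ab + 2a + b + 1 → 2a + 8b + 1
  leading term a: subtract (2)·g_1 from 2a + 8b + 1 → 8b - 1
  leading term b: subtract (8)·g_2 from 8b - 1 → 7
  leading term 1: no divisor's leading term divides it; move 7 to the remainder.
  normal form = 7.
The normal form is nonzero, so p ∉ I. Since p minus its normal form lies in I, I + (p) = I + (r) where r = 7; decide whether this ideal is the whole ring.
Here r = 7 is a nonzero constant, hence a unit: 1 ∈ I + (p), the Gröbner basis of I + (p) is {1}, and the enlarged system has no common solution — adjoining p is inconsistent.

Ideal membership is decidable via reduction modulo a Gröbner basis.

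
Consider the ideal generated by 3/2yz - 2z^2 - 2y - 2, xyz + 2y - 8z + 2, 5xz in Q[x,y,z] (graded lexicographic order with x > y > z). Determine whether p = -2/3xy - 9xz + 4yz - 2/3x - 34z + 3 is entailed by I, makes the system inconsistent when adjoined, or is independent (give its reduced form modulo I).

Adjoining -2/3xy - 9xz + 4yz - 2/3x - 34z + 3 makes the ideal the whole ring: the system is inconsistent.

First compute the reduced Gröbner basis of I by Buchberger's algorithm.
f_1 = 3/2yz - 2z^2 - 2y - 2, LT = yz.
f_2 = xyz + 2y - 8z + 2, LT = xyz.
f_3 = 5xz, LT = xz.

S(f_1,f_2): lcm = xyz. S = -4/3xz^2 - 4/3xy - 4/3x - 2y + 8z - 2.
  leading term xz^2: subtract (-4/15z)·f_3 from -4/3xz^2 - 4/3xy - 4/3x - 2y + 8z - 2 → -4/3xy - 4/3x - 2y + 8z - 2
  leading term xy: no divisor's leading term divides it; move -4/3xy to the remainder.
  leading term x: no divisor's leading term divides it; move -4/3x to the remainder.
  leading term y: no divisor's leading term divides it; move -2y to the remainder.
  leading term z: no divisor's leading term divides it; move 8z to the remainder.
  leading term 1: no divisor's leading term divides it; move -2 to the remainder.
  remainder -4/3xy - 4/3x - 2y + 8z - 2 ≠ 0; add h_4 = -4/3xy - 4/3x - 2y + 8z - 2 to the basis.

S(f_1,f_3): lcm = xyz. S = -4/3xz^2 - 4/3xy - 4/3x.
  leading term xz^2: subtract (-4/15z)·f_3 from -4/3xz^2 - 4/3xy - 4/3x → -4/3xy - 4/3x
  leading term xy: subtract (1)·h_4 from -4/3xy - 4/3x → 2y - 8z + 2
  leading term y: no divisor's leading term divides it; move 2y to the remainder.
  leading term z: no divisor's leading term divides it; move -8z to the remainder.
  leading term 1: no divisor's leading term divides it; move 2 to the remainder.
  remainder 2y - 8z + 2 ≠ 0; add h_5 = 2y - 8z + 2 to the basis.

S(f_1,h_4): lcm = xyz. S = -4/3xz^2 - 4/3xy - xz - 3/2yz + 6z^2 - 4/3x - 3/2z.
  leading term xz^2: subtract (-4/15z)·f_3 from -4/3xz^2 - 4/3xy - xz - 3/2yz + 6z^2 - 4/3x - 3/2z → -4/3xy - xz - 3/2yz + 6z^2 - 4/3x - 3/2z
  leading term xy: subtract (1)·h_4 from -4/3xy - xz - 3/2yz + 6z^2 - 4/3x - 3/2z → -xz - 3/2yz + 6z^2 + 2y - 19/2z + 2
  leading term xz: subtract (-1/5)·f_3 from -xz - 3/2yz + 6z^2 + 2y - 19/2z + 2 → -3/2yz + 6z^2 + 2y - 19/2z + 2
  leading term yz: subtract (-1)·f_1 from -3/2yz + 6z^2 + 2y - 19/2z + 2 → 4z^2 - 19/2z
  leading term z^2: no divisor's leading term divides it; move 4z^2 to the remainder.
  leading term z: no divisor's leading term divides it; move -19/2z to the remainder.
  remainder 4z^2 - 19/2z ≠ 0; add h_6 = 4z^2 - 19/2z to the basis.

The other S-polynomials (S(f_2,f_3), S(f_2,h_4), S(f_3,h_4), S(f_1,h_5), S(f_2,h_5), S(f_3,h_5), S(h_4,h_5), S(f_1,h_6), S(f_2,h_6), S(f_3,h_6), S(h_4,h_6), S(h_5,h_6)) all reduce to 0 modulo the current basis, so we have a Gröbner basis.
Inter-reduce: drop elements whose leading term is divisible by another's, tail-reduce, and make monic.
Reduced Gröbner basis: {xz, z^2 - 19/8z, y - 4z + 1}.
Label its elements g_1 = xz, g_2 = z^2 - 19/8z, g_3 = y - 4z + 1.

Reduce p = -2/3xy - 9xz + 4yz - 2/3x - 34z + 3 modulo G:
  leading term xy: subtract (-2/3x)·g_3 from -2/3xy - 9xz + 4yz - 2/3x - 34z + 3 → -35/3xz + 4yz - 34z + 3
  leading term xz: subtract (-35/3)·g_1 from -35/3xz + 4yz - 34z + 3 → 4yz - 34z + 3
  leading term yz: subtract (4z)·g_3 from 4yz - 34z + 3 → 16z^2 - 38z + 3
  leading term z^2: subtract (16)·g_2 from 16z^2 - 38z + 3 → 3
  leading term 1: no divisor's leading term divides it; move 3 to the remainder.
  normal form = 3.
The normal form is nonzero, so p ∉ I. Since p minus its normal form lies in I, I + (p) = I + (r) where r = 3; decide whether this ideal is the whole ring.
Here r = 3 is a nonzero constant, hence a unit: 1 ∈ I + (p), the Gröbner basis of I + (p) is {1}, and the enlarged system has no common solution — adjoining p is inconsistent.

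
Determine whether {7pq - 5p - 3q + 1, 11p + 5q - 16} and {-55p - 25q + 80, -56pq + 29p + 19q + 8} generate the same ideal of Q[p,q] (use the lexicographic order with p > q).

Equality of ideals is decidable: compute both reduced Gröbner bases (unique for the ordering) and check whether they agree.
Buchberger on the first generating set:
f_1 = 7pq - 5p - 3q + 1, LT = pq.
f_2 = 11p + 5q - 16, LT = p.

S(f_1,f_2): lcm = pq. S = -\tfrac{5}{7}p - \tfrac{5}{11}q^{2} + \tfrac{79}{77}q + \tfrac{1}{7}.
  reduce S modulo (f_1, f_2):
  remainder -\tfrac{5}{11}q^{2} + \tfrac{104}{77}q - \tfrac{69}{77} ≠ 0; add g_3 = -\tfrac{5}{11}q^{2} + \tfrac{104}{77}q - \tfrac{69}{77} to the basis.

The other S-polynomials (S(f_1,g_3), S(f_2,g_3)) all reduce to 0 modulo the current basis, so we have a Gröbner basis.
Inter-reduce: drop elements whose leading term is divisible by another's, tail-reduce, and make monic.
Reduced Gröbner basis: {p + \tfrac{5}{11}q - \tfrac{16}{11}, q^{2} - \tfrac{104}{35}q + \tfrac{69}{35}}.

Buchberger on the second generating set:
h_1 = -55p - 25q + 80, LT = p.
h_2 = -56pq + 29p + 19q + 8, LT = pq.

S(h_1,h_2): lcm = pq. S = \tfrac{29}{56}p + \tfrac{5}{11}q^{2} - \tfrac{687}{616}q + \tfrac{1}{7}.
  reduce S modulo (h_1, h_2):
  remainder \tfrac{5}{11}q^{2} - \tfrac{104}{77}q + \tfrac{69}{77} ≠ 0; add k_3 = \tfrac{5}{11}q^{2} - \tfrac{104}{77}q + \tfrac{69}{77} to the basis.

The other S-polynomials (S(h_1,k_3), S(h_2,k_3)) all reduce to 0 modulo the current basis, so we have a Gröbner basis.
Inter-reduce: drop elements whose leading term is divisible by another's, tail-reduce, and make monic.
Reduced Gröbner basis: {p + \tfrac{5}{11}q - \tfrac{16}{11}, q^{2} - \tfrac{104}{35}q + \tfrac{69}{35}}.

The two bases agree; hence the ideals are identical.
The same test decides containment: I ⊆ J iff every generator of I reduces to 0 modulo a Gröbner basis of J.

Yes, the ideals are equal.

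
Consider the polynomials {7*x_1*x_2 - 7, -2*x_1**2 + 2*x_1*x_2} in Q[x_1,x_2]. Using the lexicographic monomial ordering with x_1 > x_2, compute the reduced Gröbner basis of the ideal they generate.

The reduced Gröbner basis is the canonical form of the ideal for this ordering.

f_1 = 7*x_1*x_2 - 7, LT = x_1*x_2.
f_2 = -2*x_1**2 + 2*x_1*x_2, LT = x_1**2.

S(f_1,f_2): lcm = x_1**2*x_2. S = x_1*x_2**2 - x_1.
  leading term x_1*x_2**2: subtract (1/7*x_2)·f_1 from x_1*x_2**2 - x_1 → -x_1 + x_2
  leading term x_1: no divisor's leading term divides it; move -x_1 to the remainder.
  leading term x_2: no divisor's leading term divides it; move x_2 to the remainder.
  remainder -x_1 + x_2 ≠ 0; add g_3 = -x_1 + x_2 to the basis.

S(f_1,g_3): lcm = x_1*x_2. S = x_2**2 - 1.
  leading term x_2**2: no divisor's leading term divides it; move x_2**2 to the remainder.
  leading term 1: no divisor's leading term divides it; move -1 to the remainder.
  remainder x_2**2 - 1 ≠ 0; add g_4 = x_2**2 - 1 to the basis.

S(f_2,g_3): lcm = x_1**2. S = 0.
  remainder 0.

S(f_1,g_4): lcm = x_1*x_2**2. S = x_1 - x_2.
  leading term x_1: subtract (-1)·g_3 from x_1 - x_2 → 0
  remainder 0.

S(f_2,g_4): leading monomials are coprime, so the S-polynomial reduces to 0 (Buchberger's first criterion).
S(g_3,g_4): leading monomials are coprime, so the S-polynomial reduces to 0 (Buchberger's first criterion).
Every S-polynomial of the final basis reduces to 0, so we have a Gröbner basis.
Inter-reduce: drop elements whose leading term is divisible by another's, tail-reduce, and make monic.

G = {x_1 - x_2, x_2**2 - 1}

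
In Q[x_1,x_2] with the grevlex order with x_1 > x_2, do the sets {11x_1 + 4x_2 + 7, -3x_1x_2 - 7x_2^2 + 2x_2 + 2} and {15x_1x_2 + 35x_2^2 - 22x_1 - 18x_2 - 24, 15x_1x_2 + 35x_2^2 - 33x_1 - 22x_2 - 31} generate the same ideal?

Yes, the ideals are equal.

Since reduced Gröbner bases are canonical representatives of ideals under a given ordering, it suffices to compute and compare them.
Buchberger on the first generating set:
f_1 = 11x_1 + 4x_2 + 7, LT = x_1.
f_2 = -3x_1x_2 - 7x_2^2 + 2x_2 + 2, LT = x_1x_2.

S(f_1,f_2): lcm = x_1x_2. S = -65/33x_2^2 + 43/33x_2 + 2/3.
  reduce S modulo (f_1, f_2):
  remainder -65/33x_2^2 + 43/33x_2 + 2/3 ≠ 0; add g_3 = -65/33x_2^2 + 43/33x_2 + 2/3 to the basis.

The other S-polynomials (S(f_1,g_3), S(f_2,g_3)) all reduce to 0 modulo the current basis, so we have a Gröbner basis.
Inter-reduce: drop elements whose leading term is divisible by another's, tail-reduce, and make monic.
Reduced Gröbner basis: {x_2^2 - 43/65x_2 - 22/65, x_1 + 4/11x_2 + 7/11}.

Buchberger on the second generating set:
h_1 = 15x_1x_2 + 35x_2^2 - 22x_1 - 18x_2 - 24, LT = x_1x_2.
h_2 = 15x_1x_2 + 35x_2^2 - 33x_1 - 22x_2 - 31, LT = x_1x_2.

S(h_1,h_2): lcm = x_1x_2. S = 11/15x_1 + 4/15x_2 + 7/15.
  reduce S modulo (h_1, h_2):
  remainder 11/15x_1 + 4/15x_2 + 7/15 ≠ 0; add k_3 = 11/15x_1 + 4/15x_2 + 7/15 to the basis.

S(h_1,k_3): lcm = x_1x_2. S = 65/33x_2^2 - 22/15x_1 - 101/55x_2 - 8/5.
  reduce S modulo (h_1, h_2, k_3):
  remainder 65/33x_2^2 - 43/33x_2 - 2/3 ≠ 0; add k_4 = 65/33x_2^2 - 43/33x_2 - 2/3 to the basis.

The other S-polynomials (S(h_2,k_3), S(h_1,k_4), S(h_2,k_4), S(k_3,k_4)) all reduce to 0 modulo the current basis, so we have a Gröbner basis.
Inter-reduce: drop elements whose leading term is divisible by another's, tail-reduce, and make monic.
Reduced Gröbner basis: {x_2^2 - 43/65x_2 - 22/65, x_1 + 4/11x_2 + 7/11}.

These coincide, so the ideals are equal.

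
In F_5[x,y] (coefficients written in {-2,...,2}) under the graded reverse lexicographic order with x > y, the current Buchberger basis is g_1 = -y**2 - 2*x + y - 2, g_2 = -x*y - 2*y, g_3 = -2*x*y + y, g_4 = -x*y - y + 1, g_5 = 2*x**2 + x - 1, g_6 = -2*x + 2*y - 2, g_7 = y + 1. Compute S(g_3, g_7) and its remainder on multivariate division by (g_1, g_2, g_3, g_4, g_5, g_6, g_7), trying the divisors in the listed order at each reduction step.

lcm(LM(g_3), LM(g_7)) = x*y.
S = (lcm/LT(g_3))·g_3 − (lcm/LT(g_7))·g_7 = -x + 2*y.
Reduce S modulo (g_1, g_2, g_3, g_4, g_5, g_6, g_7) in that order:
  leading term x: subtract (-2)·g_6 from -x + 2*y → y + 1
  leading term y: subtract (1)·g_7 from y + 1 → 0
The remainder is 0, so this S-polynomial contributes no new basis element.

S(g_3, g_7) = -x + 2*y; remainder on division = 0.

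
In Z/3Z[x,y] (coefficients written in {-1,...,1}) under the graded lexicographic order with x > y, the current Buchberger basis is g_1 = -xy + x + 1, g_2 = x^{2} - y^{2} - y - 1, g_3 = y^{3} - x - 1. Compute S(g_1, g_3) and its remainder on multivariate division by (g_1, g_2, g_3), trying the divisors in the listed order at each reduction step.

lcm(LM(g_1), LM(g_3)) = xy^{3}.
S = (lcm/LT(g_1))·g_1 − (lcm/LT(g_3))·g_3 = -xy^{2} + x^{2} - y^{2} + x.
Reduce S modulo (g_1, g_2, g_3) in that order:
  leading term xy^{2}: subtract (y)·g_1 from -xy^{2} + x^{2} - y^{2} + x → x^{2} - xy - y^{2} + x - y
  leading term x^{2}: subtract (1)·g_2 from x^{2} - xy - y^{2} + x - y → -xy + x + 1
  leading term xy: subtract (1)·g_1 from -xy + x + 1 → 0
The remainder is 0, so this S-polynomial contributes no new basis element.

S(g_1, g_3) = -xy^{2} + x^{2} - y^{2} + x; remainder on division = 0.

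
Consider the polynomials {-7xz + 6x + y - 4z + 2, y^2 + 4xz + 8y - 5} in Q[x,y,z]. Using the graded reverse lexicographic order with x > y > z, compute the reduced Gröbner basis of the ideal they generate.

G = {y^2 + 24/7x + 60/7y - 16/7z - 27/7, xz - 6/7x - 1/7y + 4/7z - 2/7}

f_1 = -7xz + 6x + y - 4z + 2, LT = xz.
f_2 = y^2 + 4xz + 8y - 5, LT = y^2.

The S-polynomials (S(f_1,f_2)) all reduce to 0 modulo the current basis, so we have a Gröbner basis.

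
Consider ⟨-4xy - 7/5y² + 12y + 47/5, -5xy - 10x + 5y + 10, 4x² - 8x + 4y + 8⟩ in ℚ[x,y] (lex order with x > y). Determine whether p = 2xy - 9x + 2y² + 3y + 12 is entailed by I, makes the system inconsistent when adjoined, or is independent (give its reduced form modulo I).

2xy - 9x + 2y² + 3y + 12 lies in I (it reduces to 0).

First compute the reduced Gröbner basis of I by Buchberger's algorithm.
f_1 = -4xy - 7/5y² + 12y + 47/5, LT = xy.
f_2 = -5xy - 10x + 5y + 10, LT = xy.
f_3 = 4x² - 8x + 4y + 8, LT = x².

S(f_1,f_2): lcm = xy. S = -2x + 7/20y² - 2y - 7/20.
  leading term x: no divisor's leading term divides it; move -2x to the remainder.
  leading term y²: no divisor's leading term divides it; move 7/20y² to the remainder.
  leading term y: no divisor's leading term divides it; move -2y to the remainder.
  leading term 1: no divisor's leading term divides it; move -7/20 to the remainder.
  remainder -2x + 7/20y² - 2y - 7/20 ≠ 0; add h_4 = -2x + 7/20y² - 2y - 7/20 to the basis.

S(f_1,f_3): lcm = x²y. S = 7/20xy² - xy - 47/20x - y² - 2y.
  leading term xy²: subtract (-7/80y)·f_1 from 7/20xy² - xy - 47/20x - y² - 2y → -xy - 47/20x - 49/400y³ + 1/20y² - 471/400y
  leading term xy: subtract (¼)·f_1 from -xy - 47/20x - 49/400y³ + 1/20y² - 471/400y → -47/20x - 49/400y³ + ⅖y² - 1671/400y - 47/20
  leading term x: subtract (47/40)·h_4 from -47/20x - 49/400y³ + ⅖y² - 1671/400y - 47/20 → -49/400y³ - 9/800y² - 731/400y - 1551/800
  leading term y³: no divisor's leading term divides it; move -49/400y³ to the remainder.
  leading term y²: no divisor's leading term divides it; move -9/800y² to the remainder.
  leading term y: no divisor's leading term divides it; move -731/400y to the remainder.
  leading term 1: no divisor's leading term divides it; move -1551/800 to the remainder.
  remainder -49/400y³ - 9/800y² - 731/400y - 1551/800 ≠ 0; add h_5 = -49/400y³ - 9/800y² - 731/400y - 1551/800 to the basis.

S(f_2,f_3): lcm = x²y. S = 2x² + xy - 2x - y² - 2y.
  leading term x²: subtract (½)·f_3 from 2x² + xy - 2x - y² - 2y → xy + 2x - y² - 4y - 4
  leading term xy: subtract (-¼)·f_1 from xy + 2x - y² - 4y - 4 → 2x - 27/20y² - y - 33/20
  leading term x: subtract (-1)·h_4 from 2x - 27/20y² - y - 33/20 → -y² - 3y - 2
  leading term y²: no divisor's leading term divides it; move -y² to the remainder.
  leading term y: no divisor's leading term divides it; move -3y to the remainder.
  leading term 1: no divisor's leading term divides it; move -2 to the remainder.
  remainder -y² - 3y - 2 ≠ 0; add h_6 = -y² - 3y - 2 to the basis.

S(f_1,h_4): lcm = xy. S = 7/40y³ - 13/20y² - 127/40y - 47/20.
  leading term y³: subtract (-10/7)·h_5 from 7/40y³ - 13/20y² - 127/40y - 47/20 → -373/560y² - 81/14y - 2867/560
  leading term y²: subtract (373/560)·h_6 from -373/560y² - 81/14y - 2867/560 → -303/80y - 303/80
  leading term y: no divisor's leading term divides it; move -303/80y to the remainder.
  leading term 1: no divisor's leading term divides it; move -303/80 to the remainder.
  remainder -303/80y - 303/80 ≠ 0; add h_7 = -303/80y - 303/80 to the basis.

The other S-polynomials (S(f_2,h_4), S(f_3,h_4), S(f_1,h_5), S(f_2,h_5), S(f_3,h_5), S(h_4,h_5), S(f_1,h_6), S(f_2,h_6), S(f_3,h_6), S(h_4,h_6), S(h_5,h_6), S(f_1,h_7), S(f_2,h_7), S(f_3,h_7), S(h_4,h_7), S(h_5,h_7), S(h_6,h_7)) all reduce to 0 modulo the current basis, so we have a Gröbner basis.
Inter-reduce: drop elements whose leading term is divisible by another's, tail-reduce, and make monic.
Reduced Gröbner basis: {x - 1, y + 1}.
Label its elements g_1 = x - 1, g_2 = y + 1.

Reduce p = 2xy - 9x + 2y² + 3y + 12 modulo G:
  leading term xy: subtract (2y)·g_1 from 2xy - 9x + 2y² + 3y + 12 → -9x + 2y² + 5y + 12
  leading term x: subtract (-9)·g_1 from -9x + 2y² + 5y + 12 → 2y² + 5y + 3
  leading term y²: subtract (2y)·g_2 from 2y² + 5y + 3 → 3y + 3
  leading term y: subtract (3)·g_2 from 3y + 3 → 0
  normal form = 0.
Since the normal form is 0, p ∈ I.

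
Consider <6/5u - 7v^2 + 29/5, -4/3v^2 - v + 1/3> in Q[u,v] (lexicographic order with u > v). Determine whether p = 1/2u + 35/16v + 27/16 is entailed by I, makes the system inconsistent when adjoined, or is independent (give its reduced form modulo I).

First compute the reduced Gröbner basis of I by Buchberger's algorithm.
f_1 = 6/5u - 7v^2 + 29/5, LT = u.
f_2 = -4/3v^2 - v + 1/3, LT = v^2.

The S-polynomials (S(f_1,f_2)) all reduce to 0 modulo the current basis, so we have a Gröbner basis.
Inter-reduce: drop elements whose leading term is divisible by another's, tail-reduce, and make monic.
Reduced Gröbner basis: {u + 35/8v + 27/8, v^2 + 3/4v - 1/4}.
Label its elements g_1 = u + 35/8v + 27/8, g_2 = v^2 + 3/4v - 1/4.

Reduce p = 1/2u + 35/16v + 27/16 modulo G:
  leading term u: subtract (1/2)·g_1 from 1/2u + 35/16v + 27/16 → 0
  normal form = 0.
Since the normal form is 0, p ∈ I.

The remainder on division by a Gröbner basis is unique — it is the normal form.

1/2u + 35/16v + 27/16 lies in I (it reduces to 0).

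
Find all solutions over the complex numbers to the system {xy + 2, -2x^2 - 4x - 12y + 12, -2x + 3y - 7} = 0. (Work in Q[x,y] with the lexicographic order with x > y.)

Compute a lex Gröbner basis by Buchberger's algorithm.
f_1 = xy + 2, LT = xy.
f_2 = -2x^2 - 4x - 12y + 12, LT = x^2.
f_3 = -2x + 3y - 7, LT = x.

S(f_1,f_2): lcm = x^2y. S = -2xy + 2x - 6y^2 + 6y.
  reduce S modulo (f_1, f_2, f_3):
  remainder -6y^2 + 9y - 3 ≠ 0; add h_4 = -6y^2 + 9y - 3 to the basis.

S(f_1,f_3): lcm = xy. S = 3/2y^2 - 7/2y + 2.
  reduce S modulo (f_1, f_2, f_3, h_4):
  remainder -5/4y + 5/4 ≠ 0; add h_5 = -5/4y + 5/4 to the basis.

The other S-polynomials (S(f_2,f_3), S(f_1,h_4), S(f_2,h_4), S(f_3,h_4), S(f_1,h_5), S(f_2,h_5), S(f_3,h_5), S(h_4,h_5)) all reduce to 0 modulo the current basis, so we have a Gröbner basis.
Inter-reduce: drop elements whose leading term is divisible by another's, tail-reduce, and make monic.
Reduced Gröbner basis: {x + 2, y - 1}.

Elimination: the polynomial y - 1 lies in the elimination ideal for y, so y ∈ {1}. For each such y, the remaining basis elements (now univariate) give the rest of the solution.
  y = 1: the earlier basis element becomes x + 2 = 0, giving x = -2 — point (-2, 1).

{(-2, 1)}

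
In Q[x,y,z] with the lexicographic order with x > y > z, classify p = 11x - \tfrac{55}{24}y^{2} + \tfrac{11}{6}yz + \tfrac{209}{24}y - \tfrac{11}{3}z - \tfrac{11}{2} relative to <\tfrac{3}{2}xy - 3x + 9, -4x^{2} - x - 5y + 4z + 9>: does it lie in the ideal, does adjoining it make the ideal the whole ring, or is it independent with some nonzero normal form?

11x - \tfrac{55}{24}y^{2} + \tfrac{11}{6}yz + \tfrac{209}{24}y - \tfrac{11}{3}z - \tfrac{11}{2} lies in I (it reduces to 0).

First compute the reduced Gröbner basis of I by Buchberger's algorithm.
f_1 = \tfrac{3}{2}xy - 3x + 9, LT = xy.
f_2 = -4x^{2} - x - 5y + 4z + 9, LT = x^{2}.

S(f_1,f_2): lcm = x^{2}y. S = -2x^{2} - \tfrac{1}{4}xy + 6x - \tfrac{5}{4}y^{2} + yz + \tfrac{9}{4}y.
  leading term x^{2}: subtract (\tfrac{1}{2})·f_2 from -2x^{2} - \tfrac{1}{4}xy + 6x - \tfrac{5}{4}y^{2} + yz + \tfrac{9}{4}y → -\tfrac{1}{4}xy + \tfrac{13}{2}x - \tfrac{5}{4}y^{2} + yz + \tfrac{19}{4}y - 2z - \tfrac{9}{2}
  leading term xy: subtract (-\tfrac{1}{6})·f_1 from -\tfrac{1}{4}xy + \tfrac{13}{2}x - \tfrac{5}{4}y^{2} + yz + \tfrac{19}{4}y - 2z - \tfrac{9}{2} → 6x - \tfrac{5}{4}y^{2} + yz + \tfrac{19}{4}y - 2z - 3
  leading term x: no divisor's leading term divides it; move 6x to the remainder.
  leading term y^{2}: no divisor's leading term divides it; move -\tfrac{5}{4}y^{2} to the remainder.
  leading term yz: no divisor's leading term divides it; move yz to the remainder.
  leading term y: no divisor's leading term divides it; move \tfrac{19}{4}y to the remainder.
  leading term z: no divisor's leading term divides it; move -2z to the remainder.
  leading term 1: no divisor's leading term divides it; move -3 to the remainder.
  remainder 6x - \tfrac{5}{4}y^{2} + yz + \tfrac{19}{4}y - 2z - 3 ≠ 0; add h_3 = 6x - \tfrac{5}{4}y^{2} + yz + \tfrac{19}{4}y - 2z - 3 to the basis.

S(f_1,h_3): lcm = xy. S = -2x + \tfrac{5}{24}y^{3} - \tfrac{1}{6}y^{2}z - \tfrac{19}{24}y^{2} + \tfrac{1}{3}yz + \tfrac{1}{2}y + 6.
  leading term x: subtract (-\tfrac{1}{3})·h_3 from -2x + \tfrac{5}{24}y^{3} - \tfrac{1}{6}y^{2}z - \tfrac{19}{24}y^{2} + \tfrac{1}{3}yz + \tfrac{1}{2}y + 6 → \tfrac{5}{24}y^{3} - \tfrac{1}{6}y^{2}z - \tfrac{29}{24}y^{2} + \tfrac{2}{3}yz + \tfrac{25}{12}y - \tfrac{2}{3}z + 5
  leading term y^{3}: no divisor's leading term divides it; move \tfrac{5}{24}y^{3} to the remainder.
  leading term y^{2}z: no divisor's leading term divides it; move -\tfrac{1}{6}y^{2}z to the remainder.
  leading term y^{2}: no divisor's leading term divides it; move -\tfrac{29}{24}y^{2} to the remainder.
  leading term yz: no divisor's leading term divides it; move \tfrac{2}{3}yz to the remainder.
  leading term y: no divisor's leading term divides it; move \tfrac{25}{12}y to the remainder.
  leading term z: no divisor's leading term divides it; move -\tfrac{2}{3}z to the remainder.
  leading term 1: no divisor's leading term divides it; move 5 to the remainder.
  remainder \tfrac{5}{24}y^{3} - \tfrac{1}{6}y^{2}z - \tfrac{29}{24}y^{2} + \tfrac{2}{3}yz + \tfrac{25}{12}y - \tfrac{2}{3}z + 5 ≠ 0; add h_4 = \tfrac{5}{24}y^{3} - \tfrac{1}{6}y^{2}z - \tfrac{29}{24}y^{2} + \tfrac{2}{3}yz + \tfrac{25}{12}y - \tfrac{2}{3}z + 5 to the basis.

S(f_2,h_3): lcm = x^{2}. S = \tfrac{5}{24}xy^{2} - \tfrac{1}{6}xyz - \tfrac{19}{24}xy + \tfrac{1}{3}xz + \tfrac{3}{4}x + \tfrac{5}{4}y - z - \tfrac{9}{4}.
  leading term xy^{2}: subtract (\tfrac{5}{36}y)·f_1 from \tfrac{5}{24}xy^{2} - \tfrac{1}{6}xyz - \tfrac{19}{24}xy + \tfrac{1}{3}xz + \tfrac{3}{4}x + \tfrac{5}{4}y - z - \tfrac{9}{4} → -\tfrac{1}{6}xyz - \tfrac{3}{8}xy + \tfrac{1}{3}xz + \tfrac{3}{4}x - z - \tfrac{9}{4}
  leading term xyz: subtract (-\tfrac{1}{9}z)·f_1 from -\tfrac{1}{6}xyz - \tfrac{3}{8}xy + \tfrac{1}{3}xz + \tfrac{3}{4}x - z - \tfrac{9}{4} → -\tfrac{3}{8}xy + \tfrac{3}{4}x - \tfrac{9}{4}
  leading term xy: subtract (-\tfrac{1}{4})·f_1 from -\tfrac{3}{8}xy + \tfrac{3}{4}x - \tfrac{9}{4} → 0
  remainder 0.

S(f_1,h_4): lcm = xy^{3}. S = \tfrac{4}{5}xy^{2}z + \tfrac{19}{5}xy^{2} - \tfrac{16}{5}xyz - 10xy + \tfrac{16}{5}xz - 24x + 6y^{2}.
  leading term xy^{2}z: subtract (\tfrac{8}{15}yz)·f_1 from \tfrac{4}{5}xy^{2}z + \tfrac{19}{5}xy^{2} - \tfrac{16}{5}xyz - 10xy + \tfrac{16}{5}xz - 24x + 6y^{2} → \tfrac{19}{5}xy^{2} - \tfrac{8}{5}xyz - 10xy + \tfrac{16}{5}xz - 24x + 6y^{2} - \tfrac{24}{5}yz
  leading term xy^{2}: subtract (\tfrac{38}{15}y)·f_1 from \tfrac{19}{5}xy^{2} - \tfrac{8}{5}xyz - 10xy + \tfrac{16}{5}xz - 24x + 6y^{2} - \tfrac{24}{5}yz → -\tfrac{8}{5}xyz - \tfrac{12}{5}xy + \tfrac{16}{5}xz - 24x + 6y^{2} - \tfrac{24}{5}yz - \tfrac{114}{5}y
  leading term xyz: subtract (-\tfrac{16}{15}z)·f_1 from -\tfrac{8}{5}xyz - \tfrac{12}{5}xy + \tfrac{16}{5}xz - 24x + 6y^{2} - \tfrac{24}{5}yz - \tfrac{114}{5}y → -\tfrac{12}{5}xy - 24x + 6y^{2} - \tfrac{24}{5}yz - \tfrac{114}{5}y + \tfrac{48}{5}z
  leading term xy: subtract (-\tfrac{8}{5})·f_1 from -\tfrac{12}{5}xy - 24x + 6y^{2} - \tfrac{24}{5}yz - \tfrac{114}{5}y + \tfrac{48}{5}z → -\tfrac{144}{5}x + 6y^{2} - \tfrac{24}{5}yz - \tfrac{114}{5}y + \tfrac{48}{5}z + \tfrac{72}{5}
  leading term x: subtract (-\tfrac{24}{5})·h_3 from -\tfrac{144}{5}x + 6y^{2} - \tfrac{24}{5}yz - \tfrac{114}{5}y + \tfrac{48}{5}z + \tfrac{72}{5} → 0
  remainder 0.

S(f_2,h_4): leading monomials are coprime, so the S-polynomial reduces to 0 (Buchberger's first criterion).
S(h_3,h_4): leading monomials are coprime, so the S-polynomial reduces to 0 (Buchberger's first criterion).
Every S-polynomial of the final basis reduces to 0, so we have a Gröbner basis.
Inter-reduce: drop elements whose leading term is divisible by another's, tail-reduce, and make monic.
Reduced Gröbner basis: {x - \tfrac{5}{24}y^{2} + \tfrac{1}{6}yz + \tfrac{19}{24}y - \tfrac{1}{3}z - \tfrac{1}{2}, y^{3} - \tfrac{4}{5}y^{2}z - \tfrac{29}{5}y^{2} + \tfrac{16}{5}yz + 10y - \tfrac{16}{5}z + 24}.
Label its elements g_1 = x - \tfrac{5}{24}y^{2} + \tfrac{1}{6}yz + \tfrac{19}{24}y - \tfrac{1}{3}z - \tfrac{1}{2}, g_2 = y^{3} - \tfrac{4}{5}y^{2}z - \tfrac{29}{5}y^{2} + \tfrac{16}{5}yz + 10y - \tfrac{16}{5}z + 24.

Reduce p = 11x - \tfrac{55}{24}y^{2} + \tfrac{11}{6}yz + \tfrac{209}{24}y - \tfrac{11}{3}z - \tfrac{11}{2} modulo G:
  leading term x: subtract (11)·g_1 from 11x - \tfrac{55}{24}y^{2} + \tfrac{11}{6}yz + \tfrac{209}{24}y - \tfrac{11}{3}z - \tfrac{11}{2} → 0
  normal form = 0.
Since the normal form is 0, p ∈ I.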